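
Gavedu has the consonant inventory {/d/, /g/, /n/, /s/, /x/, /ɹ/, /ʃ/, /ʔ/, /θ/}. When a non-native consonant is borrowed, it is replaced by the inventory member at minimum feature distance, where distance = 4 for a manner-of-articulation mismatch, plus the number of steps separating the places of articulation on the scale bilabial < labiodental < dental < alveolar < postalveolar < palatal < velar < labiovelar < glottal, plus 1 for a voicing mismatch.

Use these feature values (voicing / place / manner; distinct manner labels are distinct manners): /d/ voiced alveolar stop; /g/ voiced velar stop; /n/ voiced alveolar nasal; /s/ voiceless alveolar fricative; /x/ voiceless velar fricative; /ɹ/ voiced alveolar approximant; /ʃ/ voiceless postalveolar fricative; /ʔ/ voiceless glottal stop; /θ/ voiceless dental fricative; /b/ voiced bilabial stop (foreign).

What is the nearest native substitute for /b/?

/d/ is closest: same manner (stop), place distance 3 (bilabial→alveolar), same voicing; total 3. Next closest is /g/ at distance 6.

d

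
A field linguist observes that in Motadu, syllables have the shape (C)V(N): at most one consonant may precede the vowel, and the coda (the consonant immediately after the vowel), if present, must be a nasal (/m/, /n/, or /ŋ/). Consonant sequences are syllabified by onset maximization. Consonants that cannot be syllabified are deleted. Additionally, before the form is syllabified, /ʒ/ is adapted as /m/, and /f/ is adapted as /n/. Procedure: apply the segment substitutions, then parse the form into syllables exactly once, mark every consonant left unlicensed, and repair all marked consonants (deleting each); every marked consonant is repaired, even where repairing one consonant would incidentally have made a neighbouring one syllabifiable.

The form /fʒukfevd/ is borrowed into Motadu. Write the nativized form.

mune

Substitution: /f/ → /n/, /ʒ/ → /m/, giving /nmuknevd/.
Under (C)V(N), the unsyllabifiable consonants are /n/, /k/, /v/, /d/ (only a nasal (/m/, /n/, or /ŋ/) is licensed in coda position; onsets are limited to one consonant).
Each unlicensed consonant is deleted: /n/, /k/, /v/, /d/.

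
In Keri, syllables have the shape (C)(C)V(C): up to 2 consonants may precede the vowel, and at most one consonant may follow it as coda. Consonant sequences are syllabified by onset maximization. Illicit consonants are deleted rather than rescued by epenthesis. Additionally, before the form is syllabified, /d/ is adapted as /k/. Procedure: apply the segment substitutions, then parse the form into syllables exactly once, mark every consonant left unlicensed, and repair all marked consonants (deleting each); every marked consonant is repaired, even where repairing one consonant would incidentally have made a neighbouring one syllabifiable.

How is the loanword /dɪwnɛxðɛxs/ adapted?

Substitution: /d/ → /k/, giving /kɪwnɛxðɛxs/.
Syllabifying with onset maximization leaves /s/ stranded (at most one coda consonant is licensed; onsets may contain at most 2 consonants).
Each unlicensed consonant is deleted: /s/.

kɪwnɛxðɛx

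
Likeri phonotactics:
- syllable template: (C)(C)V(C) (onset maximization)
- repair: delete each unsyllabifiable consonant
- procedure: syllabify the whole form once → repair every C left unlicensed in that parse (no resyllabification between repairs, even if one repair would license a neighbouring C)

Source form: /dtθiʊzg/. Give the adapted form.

Under (C)(C)V(C), the unsyllabifiable consonants are /d/, /g/ (at most one coda consonant is licensed; onsets may contain at most 2 consonants).
Each unlicensed consonant is deleted: /d/, /g/.

tθiʊz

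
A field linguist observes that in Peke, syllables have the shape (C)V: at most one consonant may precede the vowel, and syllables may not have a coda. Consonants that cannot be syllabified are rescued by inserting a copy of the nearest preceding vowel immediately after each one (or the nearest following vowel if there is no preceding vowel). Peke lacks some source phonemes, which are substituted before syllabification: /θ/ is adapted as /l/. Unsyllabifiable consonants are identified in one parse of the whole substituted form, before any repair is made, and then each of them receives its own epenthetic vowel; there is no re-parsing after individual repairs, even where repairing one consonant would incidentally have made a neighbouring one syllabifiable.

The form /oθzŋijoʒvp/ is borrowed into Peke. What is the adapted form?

olozoŋijoʒovopo

Substitution: /θ/ → /l/, giving /olzŋijoʒvp/.
Syllabifying with onset maximization leaves /l/, /z/, /ʒ/, /v/, /p/ stranded (no codas are permitted; onsets are limited to one consonant).
Epenthesis after each stranded consonant: /l/ → /lo/, /z/ → /zo/, /ʒ/ → /ʒo/, /v/ → /vo/, /p/ → /po/.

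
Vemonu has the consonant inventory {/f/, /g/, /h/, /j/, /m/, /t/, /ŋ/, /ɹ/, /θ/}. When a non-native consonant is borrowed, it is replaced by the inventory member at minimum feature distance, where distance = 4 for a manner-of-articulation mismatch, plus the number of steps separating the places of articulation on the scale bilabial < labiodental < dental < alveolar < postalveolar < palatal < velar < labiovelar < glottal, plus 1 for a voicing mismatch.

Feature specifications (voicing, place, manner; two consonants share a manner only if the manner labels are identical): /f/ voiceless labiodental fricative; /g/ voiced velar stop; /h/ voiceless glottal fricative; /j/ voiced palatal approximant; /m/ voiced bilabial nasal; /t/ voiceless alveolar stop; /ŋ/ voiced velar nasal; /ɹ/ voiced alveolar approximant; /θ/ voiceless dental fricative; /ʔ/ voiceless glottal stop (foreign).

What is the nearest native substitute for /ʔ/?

g

/g/ is closest: same manner (stop), place distance 2 (glottal→velar), voicing differs (+1); total 3. Next closest is /h/ at distance 4.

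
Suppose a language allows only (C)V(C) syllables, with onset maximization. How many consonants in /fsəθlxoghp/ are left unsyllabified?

Syllabifying with onset maximization leaves /f/, /l/, /h/, /p/ stranded (at most one coda consonant is licensed; onsets are limited to one consonant).

4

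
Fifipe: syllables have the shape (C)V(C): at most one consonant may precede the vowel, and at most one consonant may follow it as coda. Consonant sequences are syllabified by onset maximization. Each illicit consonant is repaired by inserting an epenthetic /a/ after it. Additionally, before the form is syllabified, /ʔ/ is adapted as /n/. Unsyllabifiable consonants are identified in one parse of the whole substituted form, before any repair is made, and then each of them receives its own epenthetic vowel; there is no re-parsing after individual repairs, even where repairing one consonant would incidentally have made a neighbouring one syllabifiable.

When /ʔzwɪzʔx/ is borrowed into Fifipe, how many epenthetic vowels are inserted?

After substitution the input is /nzwɪznx/.
The unsyllabifiable consonants are /n/, /z/, /n/, /x/; each receives one epenthetic vowel.

4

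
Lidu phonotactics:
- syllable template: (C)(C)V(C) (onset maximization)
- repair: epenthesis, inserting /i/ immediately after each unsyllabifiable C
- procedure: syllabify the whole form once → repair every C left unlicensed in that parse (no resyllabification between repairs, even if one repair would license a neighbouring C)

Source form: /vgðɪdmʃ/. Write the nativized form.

vigðɪdmiʃi

Under (C)(C)V(C), the unsyllabifiable consonants are /v/, /m/, /ʃ/ (at most one coda consonant is licensed; onsets may contain at most 2 consonants).
Inserting the epenthetic vowel yields /v/ → /vi/, /m/ → /mi/, /ʃ/ → /ʃi/.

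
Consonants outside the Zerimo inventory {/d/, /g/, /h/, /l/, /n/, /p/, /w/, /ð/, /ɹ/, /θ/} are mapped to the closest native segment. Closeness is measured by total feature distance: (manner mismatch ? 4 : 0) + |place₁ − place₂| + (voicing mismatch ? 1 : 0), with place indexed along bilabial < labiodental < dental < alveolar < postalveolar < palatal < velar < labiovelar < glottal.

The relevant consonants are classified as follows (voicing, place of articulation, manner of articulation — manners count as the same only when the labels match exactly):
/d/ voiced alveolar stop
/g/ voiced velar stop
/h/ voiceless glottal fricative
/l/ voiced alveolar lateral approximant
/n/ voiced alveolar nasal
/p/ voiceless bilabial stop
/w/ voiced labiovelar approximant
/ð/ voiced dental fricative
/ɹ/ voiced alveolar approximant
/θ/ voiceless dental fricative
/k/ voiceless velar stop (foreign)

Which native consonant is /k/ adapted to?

g

/g/ is closest: same manner (stop), place distance 0 (velar→velar), voicing differs (+1); total 1. Next closest is /d/ at distance 4.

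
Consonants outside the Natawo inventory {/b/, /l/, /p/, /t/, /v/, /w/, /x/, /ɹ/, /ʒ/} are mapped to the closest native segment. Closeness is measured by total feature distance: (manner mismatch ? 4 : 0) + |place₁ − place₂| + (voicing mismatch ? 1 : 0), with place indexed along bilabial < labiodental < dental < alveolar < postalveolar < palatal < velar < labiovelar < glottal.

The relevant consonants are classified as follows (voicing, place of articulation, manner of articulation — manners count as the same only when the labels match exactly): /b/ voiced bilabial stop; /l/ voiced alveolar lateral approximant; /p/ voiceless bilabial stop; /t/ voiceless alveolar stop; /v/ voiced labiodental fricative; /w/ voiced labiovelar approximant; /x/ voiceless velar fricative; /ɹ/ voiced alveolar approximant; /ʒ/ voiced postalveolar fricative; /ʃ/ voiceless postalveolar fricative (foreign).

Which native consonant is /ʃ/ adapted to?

ʒ

/ʒ/ is closest: same manner (fricative), place distance 0 (postalveolar→postalveolar), voicing differs (+1); total 1. Next closest is /x/ at distance 2.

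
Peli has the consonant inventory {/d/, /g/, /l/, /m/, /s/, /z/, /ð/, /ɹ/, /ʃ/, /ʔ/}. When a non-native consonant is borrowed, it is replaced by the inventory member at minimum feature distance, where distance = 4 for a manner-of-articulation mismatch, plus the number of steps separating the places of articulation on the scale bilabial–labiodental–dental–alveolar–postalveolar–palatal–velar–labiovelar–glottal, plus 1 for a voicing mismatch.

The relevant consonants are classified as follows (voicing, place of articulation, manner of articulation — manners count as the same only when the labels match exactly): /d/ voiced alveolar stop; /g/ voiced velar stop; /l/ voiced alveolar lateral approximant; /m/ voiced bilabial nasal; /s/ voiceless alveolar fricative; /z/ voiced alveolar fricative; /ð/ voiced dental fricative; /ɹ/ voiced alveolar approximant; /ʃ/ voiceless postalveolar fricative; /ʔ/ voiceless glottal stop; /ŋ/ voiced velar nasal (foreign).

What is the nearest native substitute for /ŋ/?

g

/g/ is closest: manner differs (nasal→stop, +4), place distance 0 (velar→velar), same voicing; total 4. Next closest is /m/ at distance 6.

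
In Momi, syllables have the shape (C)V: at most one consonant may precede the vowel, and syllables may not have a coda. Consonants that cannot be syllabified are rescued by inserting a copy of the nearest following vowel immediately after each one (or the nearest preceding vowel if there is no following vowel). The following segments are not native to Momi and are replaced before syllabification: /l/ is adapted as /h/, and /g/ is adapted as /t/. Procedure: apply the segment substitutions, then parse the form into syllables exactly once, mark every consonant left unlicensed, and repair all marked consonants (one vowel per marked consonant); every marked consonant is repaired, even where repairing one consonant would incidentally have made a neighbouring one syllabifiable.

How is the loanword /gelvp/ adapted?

tehevepe

Substitution: /g/ → /t/, /l/ → /h/, giving /tehvp/.
Syllabifying with onset maximization leaves /h/, /v/, /p/ stranded (no codas are permitted; onsets are limited to one consonant).
Inserting the epenthetic vowel yields /h/ → /he/, /v/ → /ve/, /p/ → /pe/.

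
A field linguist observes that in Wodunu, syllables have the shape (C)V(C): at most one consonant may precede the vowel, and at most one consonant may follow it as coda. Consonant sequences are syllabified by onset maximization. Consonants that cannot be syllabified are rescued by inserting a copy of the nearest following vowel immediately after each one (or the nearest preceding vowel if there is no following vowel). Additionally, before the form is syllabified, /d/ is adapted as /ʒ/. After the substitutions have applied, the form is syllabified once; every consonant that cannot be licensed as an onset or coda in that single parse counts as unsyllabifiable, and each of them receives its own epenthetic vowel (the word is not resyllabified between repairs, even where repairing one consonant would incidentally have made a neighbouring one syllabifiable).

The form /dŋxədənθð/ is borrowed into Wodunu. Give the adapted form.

Substitution: /d/ → /ʒ/, giving /ʒŋxəʒənθð/.
Syllabifying with onset maximization leaves /ʒ/, /ŋ/, /θ/, /ð/ stranded (at most one coda consonant is licensed; onsets are limited to one consonant).
Each unlicensed consonant becomes the onset of a new syllable: /ʒ/ → /ʒə/, /ŋ/ → /ŋə/, /θ/ → /θə/, /ð/ → /ðə/.

ʒəŋəxəʒənθəðə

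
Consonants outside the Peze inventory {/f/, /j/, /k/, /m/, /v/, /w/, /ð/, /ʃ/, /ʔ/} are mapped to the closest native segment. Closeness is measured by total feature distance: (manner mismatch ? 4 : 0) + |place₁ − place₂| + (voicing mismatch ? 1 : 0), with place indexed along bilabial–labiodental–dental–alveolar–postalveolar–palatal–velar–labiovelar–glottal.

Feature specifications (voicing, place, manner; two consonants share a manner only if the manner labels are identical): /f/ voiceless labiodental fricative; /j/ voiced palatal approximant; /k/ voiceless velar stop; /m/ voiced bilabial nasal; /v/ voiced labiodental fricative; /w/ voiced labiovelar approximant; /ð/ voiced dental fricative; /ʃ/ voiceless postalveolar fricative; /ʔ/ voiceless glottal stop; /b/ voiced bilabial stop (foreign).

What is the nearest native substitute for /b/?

/m/ is closest: manner differs (stop→nasal, +4), place distance 0 (bilabial→bilabial), same voicing; total 4. Next closest is /v/ at distance 5.

m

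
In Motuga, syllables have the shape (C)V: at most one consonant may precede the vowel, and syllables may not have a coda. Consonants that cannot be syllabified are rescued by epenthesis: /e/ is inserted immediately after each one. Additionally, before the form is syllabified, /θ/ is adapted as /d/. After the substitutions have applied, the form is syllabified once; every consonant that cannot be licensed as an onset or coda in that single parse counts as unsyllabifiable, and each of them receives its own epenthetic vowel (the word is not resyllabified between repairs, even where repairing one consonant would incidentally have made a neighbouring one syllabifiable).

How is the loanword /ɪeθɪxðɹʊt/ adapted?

ɪedɪxeðeɹʊte

Substitution: /θ/ → /d/, giving /ɪedɪxðɹʊt/.
The consonants /x/, /ð/, /t/ cannot be parsed into a legal (C)V syllable (no codas are permitted; onsets are limited to one consonant).
Inserting the epenthetic vowel yields /x/ → /xe/, /ð/ → /ðe/, /t/ → /te/.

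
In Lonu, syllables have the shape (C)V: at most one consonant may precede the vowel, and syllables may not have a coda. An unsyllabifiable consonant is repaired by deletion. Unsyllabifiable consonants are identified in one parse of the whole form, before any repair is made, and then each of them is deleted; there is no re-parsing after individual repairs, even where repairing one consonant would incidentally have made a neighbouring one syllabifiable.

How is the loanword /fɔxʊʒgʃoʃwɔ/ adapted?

fɔxʊʃowɔ

The consonants /ʒ/, /g/, /ʃ/ cannot be parsed into a legal (C)V syllable (no codas are permitted; onsets are limited to one consonant).
Deleting the stranded consonants removes /ʒ/, /g/, /ʃ/.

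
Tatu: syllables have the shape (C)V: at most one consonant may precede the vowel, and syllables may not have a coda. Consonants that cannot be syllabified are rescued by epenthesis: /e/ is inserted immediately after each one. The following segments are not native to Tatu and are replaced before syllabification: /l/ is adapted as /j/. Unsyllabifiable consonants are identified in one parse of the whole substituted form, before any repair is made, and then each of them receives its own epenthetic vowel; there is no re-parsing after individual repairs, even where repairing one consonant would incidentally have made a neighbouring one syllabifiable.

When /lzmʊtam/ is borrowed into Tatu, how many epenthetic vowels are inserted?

3

After substitution the input is /jzmʊtam/.
The unsyllabifiable consonants are /j/, /z/, /m/; each receives one epenthetic vowel.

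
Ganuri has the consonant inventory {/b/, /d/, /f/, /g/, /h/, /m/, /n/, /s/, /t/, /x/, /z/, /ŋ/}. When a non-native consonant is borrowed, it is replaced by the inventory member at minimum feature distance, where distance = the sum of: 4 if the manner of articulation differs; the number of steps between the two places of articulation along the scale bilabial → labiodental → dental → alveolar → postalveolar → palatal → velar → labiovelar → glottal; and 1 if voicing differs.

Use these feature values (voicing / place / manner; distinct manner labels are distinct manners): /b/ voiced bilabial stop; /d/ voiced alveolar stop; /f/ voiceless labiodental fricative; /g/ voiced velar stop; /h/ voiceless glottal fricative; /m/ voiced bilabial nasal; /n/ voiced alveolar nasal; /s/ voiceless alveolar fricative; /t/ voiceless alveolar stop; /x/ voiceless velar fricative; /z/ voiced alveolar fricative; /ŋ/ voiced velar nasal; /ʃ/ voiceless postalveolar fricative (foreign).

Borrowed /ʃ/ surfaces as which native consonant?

/s/ is closest: same manner (fricative), place distance 1 (postalveolar→alveolar), same voicing; total 1. Next closest is /x/ at distance 2.

s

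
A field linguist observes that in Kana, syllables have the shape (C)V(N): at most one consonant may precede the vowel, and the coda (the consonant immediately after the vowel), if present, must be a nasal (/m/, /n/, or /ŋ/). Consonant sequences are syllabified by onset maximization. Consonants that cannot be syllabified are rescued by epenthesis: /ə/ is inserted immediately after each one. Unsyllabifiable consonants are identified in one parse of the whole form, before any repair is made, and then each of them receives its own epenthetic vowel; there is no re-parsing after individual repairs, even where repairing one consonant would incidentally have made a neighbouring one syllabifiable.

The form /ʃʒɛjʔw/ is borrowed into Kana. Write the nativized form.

Syllabifying with onset maximization leaves /ʃ/, /j/, /ʔ/, /w/ stranded (only a nasal (/m/, /n/, or /ŋ/) is licensed in coda position; onsets are limited to one consonant).
Epenthesis after each stranded consonant: /ʃ/ → /ʃə/, /j/ → /jə/, /ʔ/ → /ʔə/, /w/ → /wə/.

ʃəʒɛjəʔəwə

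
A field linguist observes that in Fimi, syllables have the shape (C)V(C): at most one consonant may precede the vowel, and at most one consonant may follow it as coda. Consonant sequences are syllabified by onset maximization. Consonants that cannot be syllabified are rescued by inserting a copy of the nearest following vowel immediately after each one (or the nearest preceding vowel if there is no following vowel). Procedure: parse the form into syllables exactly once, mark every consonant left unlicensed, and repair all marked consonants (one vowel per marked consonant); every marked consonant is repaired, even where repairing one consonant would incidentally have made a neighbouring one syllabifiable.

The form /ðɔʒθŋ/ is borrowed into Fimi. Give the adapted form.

The consonants /θ/, /ŋ/ cannot be parsed into a legal (C)V(C) syllable (at most one coda consonant is licensed; onsets are limited to one consonant).
Inserting the epenthetic vowel yields /θ/ → /θɔ/, /ŋ/ → /ŋɔ/.

ðɔʒθɔŋɔ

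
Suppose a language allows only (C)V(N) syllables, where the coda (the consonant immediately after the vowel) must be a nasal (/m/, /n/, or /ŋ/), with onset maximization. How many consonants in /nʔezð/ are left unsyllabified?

3

The consonants /n/, /z/, /ð/ cannot be parsed into a legal (C)V(N) syllable (only a nasal (/m/, /n/, or /ŋ/) is licensed in coda position; onsets are limited to one consonant).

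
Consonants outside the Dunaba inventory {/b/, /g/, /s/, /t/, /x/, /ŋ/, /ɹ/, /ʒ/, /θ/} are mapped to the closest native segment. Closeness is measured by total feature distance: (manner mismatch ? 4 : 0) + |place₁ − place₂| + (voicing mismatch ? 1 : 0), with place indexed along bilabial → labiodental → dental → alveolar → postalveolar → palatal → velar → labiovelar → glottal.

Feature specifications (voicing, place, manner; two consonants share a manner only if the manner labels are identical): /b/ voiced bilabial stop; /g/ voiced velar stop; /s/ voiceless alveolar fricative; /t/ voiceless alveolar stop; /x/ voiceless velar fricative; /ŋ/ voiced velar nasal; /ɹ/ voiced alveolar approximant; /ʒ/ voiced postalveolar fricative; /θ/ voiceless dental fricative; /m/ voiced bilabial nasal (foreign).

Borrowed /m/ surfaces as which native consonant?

b

/b/ is closest: manner differs (nasal→stop, +4), place distance 0 (bilabial→bilabial), same voicing; total 4. Next closest is /ŋ/ at distance 6.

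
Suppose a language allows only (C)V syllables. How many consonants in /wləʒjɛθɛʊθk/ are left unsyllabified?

Syllabifying with onset maximization leaves /w/, /ʒ/, /θ/, /k/ stranded (no codas are permitted; onsets are limited to one consonant).

4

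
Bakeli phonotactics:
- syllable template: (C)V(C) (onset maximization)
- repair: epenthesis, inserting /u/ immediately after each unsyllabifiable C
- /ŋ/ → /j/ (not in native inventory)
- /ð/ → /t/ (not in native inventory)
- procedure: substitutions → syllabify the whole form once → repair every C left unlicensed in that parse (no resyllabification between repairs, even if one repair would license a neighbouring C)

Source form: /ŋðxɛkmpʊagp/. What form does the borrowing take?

jutuxɛkmupʊagpu

Substitution: /ŋ/ → /j/, /ð/ → /t/, giving /jtxɛkmpʊagp/.
The consonants /j/, /t/, /m/, /p/ cannot be parsed into a legal (C)V(C) syllable (at most one coda consonant is licensed; onsets are limited to one consonant).
Each unlicensed consonant becomes the onset of a new syllable: /j/ → /ju/, /t/ → /tu/, /m/ → /mu/, /p/ → /pu/.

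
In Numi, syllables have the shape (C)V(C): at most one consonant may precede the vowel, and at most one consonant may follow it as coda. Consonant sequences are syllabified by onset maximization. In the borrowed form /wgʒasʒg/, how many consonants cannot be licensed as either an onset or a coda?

4

Syllabifying with onset maximization leaves /w/, /g/, /ʒ/, /g/ stranded (at most one coda consonant is licensed; onsets are limited to one consonant).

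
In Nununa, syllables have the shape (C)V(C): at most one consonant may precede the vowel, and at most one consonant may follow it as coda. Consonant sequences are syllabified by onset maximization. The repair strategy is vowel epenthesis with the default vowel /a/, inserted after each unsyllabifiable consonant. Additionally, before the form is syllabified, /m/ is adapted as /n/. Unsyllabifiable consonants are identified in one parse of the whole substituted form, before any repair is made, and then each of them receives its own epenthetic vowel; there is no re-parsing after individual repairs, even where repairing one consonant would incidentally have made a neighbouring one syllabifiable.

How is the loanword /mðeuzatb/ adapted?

naðeuzatba

Substitution: /m/ → /n/, giving /nðeuzatb/.
Under (C)V(C), the unsyllabifiable consonants are /n/, /b/ (at most one coda consonant is licensed; onsets are limited to one consonant).
Inserting the epenthetic vowel yields /n/ → /na/, /b/ → /ba/.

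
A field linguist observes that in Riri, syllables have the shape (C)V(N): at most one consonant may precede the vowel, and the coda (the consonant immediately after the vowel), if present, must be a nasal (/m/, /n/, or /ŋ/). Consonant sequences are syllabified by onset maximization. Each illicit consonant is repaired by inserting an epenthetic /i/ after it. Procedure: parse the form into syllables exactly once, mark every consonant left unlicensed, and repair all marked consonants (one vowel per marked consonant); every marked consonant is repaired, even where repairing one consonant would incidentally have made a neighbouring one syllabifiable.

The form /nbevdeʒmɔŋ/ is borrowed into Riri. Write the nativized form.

nibevideʒimɔŋ

Under (C)V(N), the unsyllabifiable consonants are /n/, /v/, /ʒ/ (only a nasal (/m/, /n/, or /ŋ/) is licensed in coda position; onsets are limited to one consonant).
Epenthesis after each stranded consonant: /n/ → /ni/, /v/ → /vi/, /ʒ/ → /ʒi/.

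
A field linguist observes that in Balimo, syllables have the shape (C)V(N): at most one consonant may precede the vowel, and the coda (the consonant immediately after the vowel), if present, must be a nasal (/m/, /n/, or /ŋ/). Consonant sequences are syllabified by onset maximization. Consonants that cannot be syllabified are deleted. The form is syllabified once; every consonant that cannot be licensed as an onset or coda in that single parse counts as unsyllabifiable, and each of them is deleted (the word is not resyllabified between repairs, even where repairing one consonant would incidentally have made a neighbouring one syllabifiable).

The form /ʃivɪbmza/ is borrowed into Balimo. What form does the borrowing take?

ʃivɪza

The consonants /b/, /m/ cannot be parsed into a legal (C)V(N) syllable (only a nasal (/m/, /n/, or /ŋ/) is licensed in coda position; onsets are limited to one consonant).
Deletion applies to /b/, /m/.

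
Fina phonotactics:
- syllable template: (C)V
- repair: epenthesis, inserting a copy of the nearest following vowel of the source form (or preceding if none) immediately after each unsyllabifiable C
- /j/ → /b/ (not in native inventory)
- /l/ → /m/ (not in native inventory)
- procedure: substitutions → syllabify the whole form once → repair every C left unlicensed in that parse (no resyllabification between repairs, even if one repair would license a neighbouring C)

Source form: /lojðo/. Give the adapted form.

Substitution: /l/ → /m/, /j/ → /b/, giving /mobðo/.
The consonants /b/ cannot be parsed into a legal (C)V syllable (no codas are permitted; onsets are limited to one consonant).
Each unlicensed consonant becomes the onset of a new syllable: /b/ → /bo/.

moboðo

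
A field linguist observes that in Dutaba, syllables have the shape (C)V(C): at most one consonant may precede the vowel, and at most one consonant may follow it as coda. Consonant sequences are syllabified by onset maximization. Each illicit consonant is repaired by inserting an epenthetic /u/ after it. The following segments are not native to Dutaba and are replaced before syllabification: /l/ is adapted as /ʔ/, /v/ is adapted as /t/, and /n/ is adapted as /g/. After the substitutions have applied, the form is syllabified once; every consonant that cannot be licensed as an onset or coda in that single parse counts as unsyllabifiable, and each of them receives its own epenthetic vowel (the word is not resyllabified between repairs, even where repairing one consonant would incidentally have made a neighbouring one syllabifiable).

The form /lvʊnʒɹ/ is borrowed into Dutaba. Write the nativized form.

Substitution: /l/ → /ʔ/, /v/ → /t/, /n/ → /g/, giving /ʔtʊgʒɹ/.
Under (C)V(C), the unsyllabifiable consonants are /ʔ/, /ʒ/, /ɹ/ (at most one coda consonant is licensed; onsets are limited to one consonant).
Inserting the epenthetic vowel yields /ʔ/ → /ʔu/, /ʒ/ → /ʒu/, /ɹ/ → /ɹu/.

ʔutʊgʒuɹu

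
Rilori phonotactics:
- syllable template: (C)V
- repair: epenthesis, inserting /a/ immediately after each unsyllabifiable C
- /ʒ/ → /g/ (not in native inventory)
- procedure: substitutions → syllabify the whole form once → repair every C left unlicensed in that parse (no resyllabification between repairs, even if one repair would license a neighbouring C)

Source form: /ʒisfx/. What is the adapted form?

Substitution: /ʒ/ → /g/, giving /gisfx/.
The consonants /s/, /f/, /x/ cannot be parsed into a legal (C)V syllable (no codas are permitted; onsets are limited to one consonant).
Each unlicensed consonant becomes the onset of a new syllable: /s/ → /sa/, /f/ → /fa/, /x/ → /xa/.

gisafaxa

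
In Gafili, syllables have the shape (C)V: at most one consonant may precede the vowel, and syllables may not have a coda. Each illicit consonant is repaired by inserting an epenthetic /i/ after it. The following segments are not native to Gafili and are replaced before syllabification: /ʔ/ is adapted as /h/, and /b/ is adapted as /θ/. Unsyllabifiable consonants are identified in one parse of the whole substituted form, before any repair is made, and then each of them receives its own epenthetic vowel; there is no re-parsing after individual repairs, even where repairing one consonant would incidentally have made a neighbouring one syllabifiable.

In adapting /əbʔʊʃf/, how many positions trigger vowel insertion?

After substitution the input is /əθhʊʃf/.
The unsyllabifiable consonants are /θ/, /ʃ/, /f/; each receives one epenthetic vowel.

3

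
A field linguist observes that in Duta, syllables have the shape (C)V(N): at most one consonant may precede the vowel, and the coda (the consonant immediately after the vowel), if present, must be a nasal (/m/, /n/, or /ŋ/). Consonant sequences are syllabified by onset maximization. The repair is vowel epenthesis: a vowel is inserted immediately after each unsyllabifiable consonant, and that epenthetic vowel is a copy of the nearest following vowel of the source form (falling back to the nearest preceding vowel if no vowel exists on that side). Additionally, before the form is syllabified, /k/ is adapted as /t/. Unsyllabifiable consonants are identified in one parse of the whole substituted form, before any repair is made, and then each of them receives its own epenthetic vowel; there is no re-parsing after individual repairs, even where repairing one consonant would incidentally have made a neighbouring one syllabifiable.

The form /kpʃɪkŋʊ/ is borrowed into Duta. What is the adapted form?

Substitution: /k/ → /t/, giving /tpʃɪtŋʊ/.
Under (C)V(N), the unsyllabifiable consonants are /t/, /p/, /t/ (only a nasal (/m/, /n/, or /ŋ/) is licensed in coda position; onsets are limited to one consonant).
Inserting the epenthetic vowel yields /t/ → /tɪ/, /p/ → /pɪ/, /t/ → /tʊ/.

tɪpɪʃɪtʊŋʊ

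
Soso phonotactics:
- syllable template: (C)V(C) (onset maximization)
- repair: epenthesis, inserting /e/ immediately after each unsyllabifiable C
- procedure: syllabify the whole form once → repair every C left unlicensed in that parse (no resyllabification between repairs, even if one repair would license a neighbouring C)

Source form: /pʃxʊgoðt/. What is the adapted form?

Syllabifying with onset maximization leaves /p/, /ʃ/, /t/ stranded (at most one coda consonant is licensed; onsets are limited to one consonant).
Each unlicensed consonant becomes the onset of a new syllable: /p/ → /pe/, /ʃ/ → /ʃe/, /t/ → /te/.

peʃexʊgoðte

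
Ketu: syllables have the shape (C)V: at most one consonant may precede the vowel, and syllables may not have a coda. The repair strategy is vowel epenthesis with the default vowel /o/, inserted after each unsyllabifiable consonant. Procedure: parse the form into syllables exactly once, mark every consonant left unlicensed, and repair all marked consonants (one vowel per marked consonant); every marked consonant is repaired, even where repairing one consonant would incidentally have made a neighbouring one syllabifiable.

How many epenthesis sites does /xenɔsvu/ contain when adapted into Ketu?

1

The unsyllabifiable consonants are /s/; each receives one epenthetic vowel.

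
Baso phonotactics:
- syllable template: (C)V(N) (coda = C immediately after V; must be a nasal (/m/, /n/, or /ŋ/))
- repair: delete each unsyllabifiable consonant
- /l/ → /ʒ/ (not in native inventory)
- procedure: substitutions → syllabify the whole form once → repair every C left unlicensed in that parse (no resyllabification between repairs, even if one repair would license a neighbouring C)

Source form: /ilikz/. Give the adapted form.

Substitution: /l/ → /ʒ/, giving /iʒikz/.
The consonants /k/, /z/ cannot be parsed into a legal (C)V(N) syllable (only a nasal (/m/, /n/, or /ŋ/) is licensed in coda position; onsets are limited to one consonant).
Deletion applies to /k/, /z/.

iʒi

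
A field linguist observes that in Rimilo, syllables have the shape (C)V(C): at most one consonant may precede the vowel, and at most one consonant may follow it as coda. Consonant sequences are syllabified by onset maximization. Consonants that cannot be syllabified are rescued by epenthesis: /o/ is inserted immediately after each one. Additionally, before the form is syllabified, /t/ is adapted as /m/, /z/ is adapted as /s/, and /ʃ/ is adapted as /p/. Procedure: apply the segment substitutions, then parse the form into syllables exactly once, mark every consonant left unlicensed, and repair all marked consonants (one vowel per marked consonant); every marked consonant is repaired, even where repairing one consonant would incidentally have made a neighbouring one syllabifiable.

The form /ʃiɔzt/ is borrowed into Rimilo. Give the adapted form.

Substitution: /ʃ/ → /p/, /z/ → /s/, /t/ → /m/, giving /piɔsm/.
Under (C)V(C), the unsyllabifiable consonants are /m/ (at most one coda consonant is licensed; onsets are limited to one consonant).
Each unlicensed consonant becomes the onset of a new syllable: /m/ → /mo/.

piɔsmo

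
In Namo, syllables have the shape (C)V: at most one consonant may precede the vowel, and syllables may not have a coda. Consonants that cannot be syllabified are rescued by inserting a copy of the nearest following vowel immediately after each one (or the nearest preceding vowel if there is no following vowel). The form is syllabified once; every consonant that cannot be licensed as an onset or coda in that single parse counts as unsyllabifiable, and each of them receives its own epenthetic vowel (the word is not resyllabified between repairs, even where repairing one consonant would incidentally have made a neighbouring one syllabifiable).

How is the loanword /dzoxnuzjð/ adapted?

The consonants /d/, /x/, /z/, /j/, /ð/ cannot be parsed into a legal (C)V syllable (no codas are permitted; onsets are limited to one consonant).
Epenthesis after each stranded consonant: /d/ → /do/, /x/ → /xu/, /z/ → /zu/, /j/ → /ju/, /ð/ → /ðu/.

dozoxunuzujuðu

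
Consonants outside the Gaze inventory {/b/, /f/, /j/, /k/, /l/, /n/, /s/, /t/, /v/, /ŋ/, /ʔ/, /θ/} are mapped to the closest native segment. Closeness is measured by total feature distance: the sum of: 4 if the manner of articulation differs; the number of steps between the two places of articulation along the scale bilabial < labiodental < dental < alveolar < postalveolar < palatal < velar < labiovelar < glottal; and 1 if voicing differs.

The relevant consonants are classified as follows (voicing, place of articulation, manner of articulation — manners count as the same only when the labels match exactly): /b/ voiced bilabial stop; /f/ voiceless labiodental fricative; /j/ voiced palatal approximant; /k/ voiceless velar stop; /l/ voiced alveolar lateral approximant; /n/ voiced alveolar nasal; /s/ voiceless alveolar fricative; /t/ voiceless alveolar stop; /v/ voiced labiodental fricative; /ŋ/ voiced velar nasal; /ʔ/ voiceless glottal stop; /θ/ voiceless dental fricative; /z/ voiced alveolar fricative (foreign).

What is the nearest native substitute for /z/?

s

/s/ is closest: same manner (fricative), place distance 0 (alveolar→alveolar), voicing differs (+1); total 1. Next closest is /v/ at distance 2.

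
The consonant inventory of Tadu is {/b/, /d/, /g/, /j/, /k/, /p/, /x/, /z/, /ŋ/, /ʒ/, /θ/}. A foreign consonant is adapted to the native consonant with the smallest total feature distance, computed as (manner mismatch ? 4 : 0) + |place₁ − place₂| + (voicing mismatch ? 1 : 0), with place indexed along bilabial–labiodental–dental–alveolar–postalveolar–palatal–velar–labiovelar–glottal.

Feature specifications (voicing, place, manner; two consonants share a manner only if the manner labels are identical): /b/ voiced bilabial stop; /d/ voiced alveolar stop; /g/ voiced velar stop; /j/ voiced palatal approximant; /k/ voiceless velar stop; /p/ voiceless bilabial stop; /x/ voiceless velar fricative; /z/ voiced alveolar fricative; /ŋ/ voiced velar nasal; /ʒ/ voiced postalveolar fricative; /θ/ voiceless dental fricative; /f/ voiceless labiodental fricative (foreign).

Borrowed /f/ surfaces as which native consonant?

θ

/θ/ is closest: same manner (fricative), place distance 1 (labiodental→dental), same voicing; total 1. Next closest is /z/ at distance 3.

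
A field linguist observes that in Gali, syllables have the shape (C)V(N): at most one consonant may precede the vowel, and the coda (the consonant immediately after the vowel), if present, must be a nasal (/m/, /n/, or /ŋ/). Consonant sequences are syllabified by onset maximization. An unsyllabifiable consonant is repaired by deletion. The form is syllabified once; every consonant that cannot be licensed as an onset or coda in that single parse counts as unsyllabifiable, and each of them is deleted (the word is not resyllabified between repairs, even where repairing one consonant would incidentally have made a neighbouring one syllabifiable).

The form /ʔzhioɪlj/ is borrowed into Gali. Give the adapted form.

hioɪ

The consonants /ʔ/, /z/, /l/, /j/ cannot be parsed into a legal (C)V(N) syllable (only a nasal (/m/, /n/, or /ŋ/) is licensed in coda position; onsets are limited to one consonant).
Each unlicensed consonant is deleted: /ʔ/, /z/, /l/, /j/.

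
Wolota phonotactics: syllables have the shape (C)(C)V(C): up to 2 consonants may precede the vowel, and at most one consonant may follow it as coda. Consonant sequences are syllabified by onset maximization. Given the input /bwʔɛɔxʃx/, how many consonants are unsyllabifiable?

The consonants /b/, /ʃ/, /x/ cannot be parsed into a legal (C)(C)V(C) syllable (at most one coda consonant is licensed; onsets may contain at most 2 consonants).

3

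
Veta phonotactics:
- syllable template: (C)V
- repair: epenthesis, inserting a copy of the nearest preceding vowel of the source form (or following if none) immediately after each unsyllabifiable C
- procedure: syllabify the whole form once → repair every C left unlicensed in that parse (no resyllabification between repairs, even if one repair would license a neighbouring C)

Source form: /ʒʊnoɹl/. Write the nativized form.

ʒʊnoɹolo

Under (C)V, the unsyllabifiable consonants are /ɹ/, /l/ (no codas are permitted; onsets are limited to one consonant).
Each unlicensed consonant becomes the onset of a new syllable: /ɹ/ → /ɹo/, /l/ → /lo/.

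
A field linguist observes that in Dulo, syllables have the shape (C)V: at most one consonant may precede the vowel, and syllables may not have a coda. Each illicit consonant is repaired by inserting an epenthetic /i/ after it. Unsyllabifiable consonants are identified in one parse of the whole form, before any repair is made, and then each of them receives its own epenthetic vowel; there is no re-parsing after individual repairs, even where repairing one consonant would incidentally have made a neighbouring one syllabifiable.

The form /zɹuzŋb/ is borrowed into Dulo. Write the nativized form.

ziɹuziŋibi

The consonants /z/, /z/, /ŋ/, /b/ cannot be parsed into a legal (C)V syllable (no codas are permitted; onsets are limited to one consonant).
Each unlicensed consonant becomes the onset of a new syllable: /z/ → /zi/, /z/ → /zi/, /ŋ/ → /ŋi/, /b/ → /bi/.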